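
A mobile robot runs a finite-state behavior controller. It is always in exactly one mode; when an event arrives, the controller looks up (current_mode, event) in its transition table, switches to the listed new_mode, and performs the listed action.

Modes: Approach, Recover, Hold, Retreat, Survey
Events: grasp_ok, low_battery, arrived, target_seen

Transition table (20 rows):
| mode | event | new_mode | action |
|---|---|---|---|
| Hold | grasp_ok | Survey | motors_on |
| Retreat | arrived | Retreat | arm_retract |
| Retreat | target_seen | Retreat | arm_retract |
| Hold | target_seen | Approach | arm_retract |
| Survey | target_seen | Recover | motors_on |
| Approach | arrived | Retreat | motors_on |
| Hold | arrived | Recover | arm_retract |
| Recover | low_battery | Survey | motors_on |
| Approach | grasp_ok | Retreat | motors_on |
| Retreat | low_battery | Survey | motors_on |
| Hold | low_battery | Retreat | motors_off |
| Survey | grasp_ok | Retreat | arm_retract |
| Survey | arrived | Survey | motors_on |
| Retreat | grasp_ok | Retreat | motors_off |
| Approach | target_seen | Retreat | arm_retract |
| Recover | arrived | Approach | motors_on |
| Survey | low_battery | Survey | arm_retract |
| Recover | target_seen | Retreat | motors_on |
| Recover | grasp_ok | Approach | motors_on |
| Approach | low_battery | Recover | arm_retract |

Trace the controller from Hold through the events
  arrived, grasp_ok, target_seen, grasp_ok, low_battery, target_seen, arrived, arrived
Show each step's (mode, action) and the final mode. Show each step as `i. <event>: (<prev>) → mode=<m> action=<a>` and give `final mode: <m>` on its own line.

final mode: Retreat

1. arrived: (Hold) → mode=Recover action=arm_retract
2. grasp_ok: (Recover) → mode=Approach action=motors_on
3. target_seen: (Approach) → mode=Retreat action=arm_retract
4. grasp_ok: (Retreat) → mode=Retreat action=motors_off
5. low_battery: (Retreat) → mode=Survey action=motors_on
6. target_seen: (Survey) → mode=Recover action=motors_on
7. arrived: (Recover) → mode=Approach action=motors_on
8. arrived: (Approach) → mode=Retreat action=motors_on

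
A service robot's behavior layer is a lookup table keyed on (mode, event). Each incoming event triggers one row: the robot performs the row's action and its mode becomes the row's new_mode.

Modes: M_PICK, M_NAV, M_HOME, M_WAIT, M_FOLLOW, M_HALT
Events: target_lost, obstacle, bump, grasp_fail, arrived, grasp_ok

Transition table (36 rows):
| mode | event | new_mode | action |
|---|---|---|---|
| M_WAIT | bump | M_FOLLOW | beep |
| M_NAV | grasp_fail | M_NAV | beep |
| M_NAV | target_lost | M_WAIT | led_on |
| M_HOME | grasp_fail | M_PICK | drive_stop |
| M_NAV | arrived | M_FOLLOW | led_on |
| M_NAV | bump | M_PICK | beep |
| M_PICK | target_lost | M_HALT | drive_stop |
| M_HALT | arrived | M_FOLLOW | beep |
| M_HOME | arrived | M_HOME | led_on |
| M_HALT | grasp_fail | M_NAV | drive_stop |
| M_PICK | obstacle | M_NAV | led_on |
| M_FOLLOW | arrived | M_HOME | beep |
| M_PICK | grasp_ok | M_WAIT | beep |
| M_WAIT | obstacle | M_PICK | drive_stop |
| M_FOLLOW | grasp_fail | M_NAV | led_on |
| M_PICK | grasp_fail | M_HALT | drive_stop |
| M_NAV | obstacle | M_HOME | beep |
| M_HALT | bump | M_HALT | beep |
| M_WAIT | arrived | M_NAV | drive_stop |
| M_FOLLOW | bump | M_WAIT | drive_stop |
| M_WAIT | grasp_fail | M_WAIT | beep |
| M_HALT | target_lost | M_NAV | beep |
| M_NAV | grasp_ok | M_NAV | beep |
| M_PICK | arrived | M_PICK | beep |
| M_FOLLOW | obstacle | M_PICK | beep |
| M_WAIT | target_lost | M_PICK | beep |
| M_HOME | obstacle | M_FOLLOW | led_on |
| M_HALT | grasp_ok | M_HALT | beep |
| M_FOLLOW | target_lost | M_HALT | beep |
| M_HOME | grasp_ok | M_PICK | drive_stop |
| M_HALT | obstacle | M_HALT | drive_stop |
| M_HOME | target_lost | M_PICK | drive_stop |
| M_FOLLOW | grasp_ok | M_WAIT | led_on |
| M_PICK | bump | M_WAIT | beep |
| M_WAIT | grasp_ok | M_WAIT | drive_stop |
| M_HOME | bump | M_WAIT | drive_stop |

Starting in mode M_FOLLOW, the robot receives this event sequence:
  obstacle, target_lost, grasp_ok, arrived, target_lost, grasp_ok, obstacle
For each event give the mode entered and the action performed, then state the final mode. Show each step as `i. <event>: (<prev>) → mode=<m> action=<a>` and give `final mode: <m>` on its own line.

1. obstacle: (M_FOLLOW) → mode=M_PICK action=beep
2. target_lost: (M_PICK) → mode=M_HALT action=drive_stop
3. grasp_ok: (M_HALT) → mode=M_HALT action=beep
4. arrived: (M_HALT) → mode=M_FOLLOW action=beep
5. target_lost: (M_FOLLOW) → mode=M_HALT action=beep
6. grasp_ok: (M_HALT) → mode=M_HALT action=beep
7. obstacle: (M_HALT) → mode=M_HALT action=drive_stop

final mode: M_HALT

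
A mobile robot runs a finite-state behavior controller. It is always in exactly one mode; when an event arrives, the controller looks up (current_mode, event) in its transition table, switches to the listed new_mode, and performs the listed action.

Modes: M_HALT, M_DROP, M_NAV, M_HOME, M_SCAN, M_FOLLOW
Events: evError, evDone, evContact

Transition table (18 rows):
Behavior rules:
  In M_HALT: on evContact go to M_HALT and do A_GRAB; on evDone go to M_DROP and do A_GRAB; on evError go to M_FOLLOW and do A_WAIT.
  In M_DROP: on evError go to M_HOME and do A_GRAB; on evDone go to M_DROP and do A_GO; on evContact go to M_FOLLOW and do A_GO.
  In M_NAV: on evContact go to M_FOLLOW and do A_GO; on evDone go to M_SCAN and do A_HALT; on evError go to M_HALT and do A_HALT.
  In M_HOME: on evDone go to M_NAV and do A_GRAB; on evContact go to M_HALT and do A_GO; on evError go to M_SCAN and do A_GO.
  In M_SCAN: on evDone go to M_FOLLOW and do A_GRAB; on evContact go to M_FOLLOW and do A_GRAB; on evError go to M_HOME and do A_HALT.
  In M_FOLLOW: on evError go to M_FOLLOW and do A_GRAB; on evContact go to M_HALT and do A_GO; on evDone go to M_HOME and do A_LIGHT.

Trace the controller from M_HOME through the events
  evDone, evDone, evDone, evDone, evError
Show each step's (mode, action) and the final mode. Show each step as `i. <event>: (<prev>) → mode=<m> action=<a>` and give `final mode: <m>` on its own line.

1. evDone: (M_HOME) → mode=M_NAV action=A_GRAB
2. evDone: (M_NAV) → mode=M_SCAN action=A_HALT
3. evDone: (M_SCAN) → mode=M_FOLLOW action=A_GRAB
4. evDone: (M_FOLLOW) → mode=M_HOME action=A_LIGHT
5. evError: (M_HOME) → mode=M_SCAN action=A_GO

final mode: M_SCAN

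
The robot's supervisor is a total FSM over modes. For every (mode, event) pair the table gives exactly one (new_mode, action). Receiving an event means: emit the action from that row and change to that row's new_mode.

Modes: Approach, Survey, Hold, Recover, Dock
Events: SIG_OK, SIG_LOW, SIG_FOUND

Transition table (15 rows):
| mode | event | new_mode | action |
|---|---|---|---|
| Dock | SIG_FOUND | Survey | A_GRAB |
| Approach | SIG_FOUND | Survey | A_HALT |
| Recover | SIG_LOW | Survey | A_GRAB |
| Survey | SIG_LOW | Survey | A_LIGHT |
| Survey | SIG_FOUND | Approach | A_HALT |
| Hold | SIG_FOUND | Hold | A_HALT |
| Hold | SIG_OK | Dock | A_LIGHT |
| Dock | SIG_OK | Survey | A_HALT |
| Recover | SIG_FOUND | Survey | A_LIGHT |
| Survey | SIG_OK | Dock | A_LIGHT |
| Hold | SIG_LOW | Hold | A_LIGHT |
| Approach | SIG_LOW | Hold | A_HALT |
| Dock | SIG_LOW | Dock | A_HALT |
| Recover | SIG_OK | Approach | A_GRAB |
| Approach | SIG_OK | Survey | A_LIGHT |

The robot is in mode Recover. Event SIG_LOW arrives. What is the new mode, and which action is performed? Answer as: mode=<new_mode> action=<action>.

mode=Survey action=A_GRAB

current mode = Recover; filter table to that mode:
  (Recover, SIG_LOW) → (Survey, A_GRAB)  ← event matches
  (Recover, SIG_FOUND) → (Survey, A_LIGHT)
  (Recover, SIG_OK) → (Approach, A_GRAB)
event = SIG_LOW selects (Survey, A_GRAB)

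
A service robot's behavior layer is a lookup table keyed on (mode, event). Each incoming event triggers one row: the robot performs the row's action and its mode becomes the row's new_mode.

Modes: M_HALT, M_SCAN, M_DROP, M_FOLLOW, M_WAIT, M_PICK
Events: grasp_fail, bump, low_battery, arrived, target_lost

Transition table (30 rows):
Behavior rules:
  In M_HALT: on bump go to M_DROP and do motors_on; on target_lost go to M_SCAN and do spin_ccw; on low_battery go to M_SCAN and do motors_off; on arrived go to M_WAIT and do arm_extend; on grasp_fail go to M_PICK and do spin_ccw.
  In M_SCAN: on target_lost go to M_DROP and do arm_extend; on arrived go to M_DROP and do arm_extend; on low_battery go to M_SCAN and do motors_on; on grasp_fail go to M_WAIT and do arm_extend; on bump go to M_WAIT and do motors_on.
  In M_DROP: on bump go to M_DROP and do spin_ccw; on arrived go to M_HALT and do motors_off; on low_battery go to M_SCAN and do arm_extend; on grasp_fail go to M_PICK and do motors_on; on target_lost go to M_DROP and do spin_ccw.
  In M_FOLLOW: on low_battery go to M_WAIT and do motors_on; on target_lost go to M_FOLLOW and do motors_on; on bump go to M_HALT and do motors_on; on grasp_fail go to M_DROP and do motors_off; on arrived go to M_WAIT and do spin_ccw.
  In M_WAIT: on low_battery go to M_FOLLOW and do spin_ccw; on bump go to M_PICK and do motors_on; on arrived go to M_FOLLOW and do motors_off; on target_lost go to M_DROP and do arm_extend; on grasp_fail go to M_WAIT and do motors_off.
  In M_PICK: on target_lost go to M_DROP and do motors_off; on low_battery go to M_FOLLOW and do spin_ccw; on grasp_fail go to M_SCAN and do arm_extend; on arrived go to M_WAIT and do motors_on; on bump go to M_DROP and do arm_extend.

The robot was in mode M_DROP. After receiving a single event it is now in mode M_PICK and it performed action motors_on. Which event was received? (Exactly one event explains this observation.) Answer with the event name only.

grasp_fail

try grasp_fail: (M_DROP, grasp_fail) → (M_PICK, motors_on)  ← matches
try bump: (M_DROP, bump) → (M_DROP, spin_ccw)
try low_battery: (M_DROP, low_battery) → (M_SCAN, arm_extend)
try arrived: (M_DROP, arrived) → (M_HALT, motors_off)
try target_lost: (M_DROP, target_lost) → (M_DROP, spin_ccw)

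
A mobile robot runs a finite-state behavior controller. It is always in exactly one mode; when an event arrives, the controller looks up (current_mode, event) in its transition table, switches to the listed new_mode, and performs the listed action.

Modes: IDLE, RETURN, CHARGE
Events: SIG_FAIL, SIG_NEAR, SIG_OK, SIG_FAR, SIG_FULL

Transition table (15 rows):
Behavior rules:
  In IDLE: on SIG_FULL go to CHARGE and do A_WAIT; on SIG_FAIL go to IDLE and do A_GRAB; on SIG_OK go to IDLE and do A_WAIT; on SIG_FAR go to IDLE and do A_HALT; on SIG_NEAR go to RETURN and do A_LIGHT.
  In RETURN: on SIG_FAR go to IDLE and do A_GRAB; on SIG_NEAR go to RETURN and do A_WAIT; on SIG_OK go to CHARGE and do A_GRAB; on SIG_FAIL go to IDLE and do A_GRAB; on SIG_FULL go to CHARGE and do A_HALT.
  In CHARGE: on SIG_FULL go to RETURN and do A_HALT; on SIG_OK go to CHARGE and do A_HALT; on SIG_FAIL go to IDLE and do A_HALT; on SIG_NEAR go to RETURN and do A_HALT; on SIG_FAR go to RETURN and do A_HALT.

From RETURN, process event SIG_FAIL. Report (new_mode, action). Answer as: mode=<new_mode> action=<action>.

mode=IDLE action=A_GRAB

current mode = RETURN; filter table to that mode:
  (RETURN, SIG_FAR) → (IDLE, A_GRAB)
  (RETURN, SIG_NEAR) → (RETURN, A_WAIT)
  (RETURN, SIG_OK) → (CHARGE, A_GRAB)
  (RETURN, SIG_FAIL) → (IDLE, A_GRAB)  ← event matches
  (RETURN, SIG_FULL) → (CHARGE, A_HALT)
event = SIG_FAIL selects (IDLE, A_GRAB)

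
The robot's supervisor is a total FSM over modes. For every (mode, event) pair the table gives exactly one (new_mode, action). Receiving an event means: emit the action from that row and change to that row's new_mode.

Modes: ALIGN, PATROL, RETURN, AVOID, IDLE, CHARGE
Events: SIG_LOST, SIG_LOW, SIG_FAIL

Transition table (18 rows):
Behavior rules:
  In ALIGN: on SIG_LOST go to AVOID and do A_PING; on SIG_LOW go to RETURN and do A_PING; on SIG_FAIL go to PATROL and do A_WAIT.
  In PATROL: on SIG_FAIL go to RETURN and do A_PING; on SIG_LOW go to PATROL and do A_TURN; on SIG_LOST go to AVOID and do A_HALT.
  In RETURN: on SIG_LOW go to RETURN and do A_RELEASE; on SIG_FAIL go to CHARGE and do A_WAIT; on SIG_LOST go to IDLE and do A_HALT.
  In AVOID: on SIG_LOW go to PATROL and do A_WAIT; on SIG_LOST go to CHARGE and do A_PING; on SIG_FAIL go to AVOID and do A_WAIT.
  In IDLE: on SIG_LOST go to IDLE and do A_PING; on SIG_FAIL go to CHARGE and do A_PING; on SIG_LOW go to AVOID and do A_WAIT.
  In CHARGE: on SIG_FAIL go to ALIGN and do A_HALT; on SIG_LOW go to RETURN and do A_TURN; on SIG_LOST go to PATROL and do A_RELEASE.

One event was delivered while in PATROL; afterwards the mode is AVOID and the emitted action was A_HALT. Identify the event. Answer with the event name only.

try SIG_LOST: (PATROL, SIG_LOST) → (AVOID, A_HALT)  ← matches
try SIG_LOW: (PATROL, SIG_LOW) → (PATROL, A_TURN)
try SIG_FAIL: (PATROL, SIG_FAIL) → (RETURN, A_PING)

SIG_LOST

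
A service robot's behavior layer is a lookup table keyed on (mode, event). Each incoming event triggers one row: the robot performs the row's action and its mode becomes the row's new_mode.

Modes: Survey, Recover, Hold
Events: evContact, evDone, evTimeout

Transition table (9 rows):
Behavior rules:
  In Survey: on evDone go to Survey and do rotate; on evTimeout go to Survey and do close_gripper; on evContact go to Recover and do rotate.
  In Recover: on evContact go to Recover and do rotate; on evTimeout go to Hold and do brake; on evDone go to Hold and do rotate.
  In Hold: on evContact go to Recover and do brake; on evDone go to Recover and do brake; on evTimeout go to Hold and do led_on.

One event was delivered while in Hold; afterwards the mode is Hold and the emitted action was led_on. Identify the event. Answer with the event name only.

try evContact: (Hold, evContact) → (Recover, brake)
try evDone: (Hold, evDone) → (Recover, brake)
try evTimeout: (Hold, evTimeout) → (Hold, led_on)  ← matches

evTimeout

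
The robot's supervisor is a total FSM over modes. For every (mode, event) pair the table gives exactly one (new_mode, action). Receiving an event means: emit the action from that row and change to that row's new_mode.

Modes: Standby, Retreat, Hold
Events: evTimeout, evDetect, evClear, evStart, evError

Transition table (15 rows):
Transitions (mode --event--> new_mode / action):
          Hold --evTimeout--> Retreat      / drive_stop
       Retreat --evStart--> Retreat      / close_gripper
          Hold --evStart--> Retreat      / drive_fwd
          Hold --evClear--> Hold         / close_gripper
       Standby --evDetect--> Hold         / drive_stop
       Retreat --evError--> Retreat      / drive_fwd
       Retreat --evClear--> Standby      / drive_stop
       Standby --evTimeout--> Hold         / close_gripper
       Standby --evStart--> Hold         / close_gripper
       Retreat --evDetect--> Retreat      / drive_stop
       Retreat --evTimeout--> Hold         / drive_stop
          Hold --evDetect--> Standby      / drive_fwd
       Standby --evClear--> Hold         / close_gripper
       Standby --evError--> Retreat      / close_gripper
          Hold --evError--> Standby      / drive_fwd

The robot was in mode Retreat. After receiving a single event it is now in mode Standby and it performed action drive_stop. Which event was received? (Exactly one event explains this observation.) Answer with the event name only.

evClear

try evTimeout: (Retreat, evTimeout) → (Hold, drive_stop)
try evDetect: (Retreat, evDetect) → (Retreat, drive_stop)
try evClear: (Retreat, evClear) → (Standby, drive_stop)  ← matches
try evStart: (Retreat, evStart) → (Retreat, close_gripper)
try evError: (Retreat, evError) → (Retreat, drive_fwd)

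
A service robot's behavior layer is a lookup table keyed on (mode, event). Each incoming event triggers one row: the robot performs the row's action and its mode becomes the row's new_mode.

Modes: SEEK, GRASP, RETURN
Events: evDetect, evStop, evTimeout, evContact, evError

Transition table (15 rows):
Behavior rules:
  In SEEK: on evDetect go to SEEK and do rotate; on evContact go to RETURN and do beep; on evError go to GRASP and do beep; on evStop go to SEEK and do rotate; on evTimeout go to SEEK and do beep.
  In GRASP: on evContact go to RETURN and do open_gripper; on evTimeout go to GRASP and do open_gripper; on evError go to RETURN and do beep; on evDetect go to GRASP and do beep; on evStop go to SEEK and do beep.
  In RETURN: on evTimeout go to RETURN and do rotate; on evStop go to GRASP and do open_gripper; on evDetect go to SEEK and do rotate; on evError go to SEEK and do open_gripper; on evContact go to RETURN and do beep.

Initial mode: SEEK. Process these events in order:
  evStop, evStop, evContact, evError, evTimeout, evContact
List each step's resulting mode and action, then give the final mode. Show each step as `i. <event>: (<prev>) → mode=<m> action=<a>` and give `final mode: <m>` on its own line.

1. evStop: (SEEK) → mode=SEEK action=rotate
2. evStop: (SEEK) → mode=SEEK action=rotate
3. evContact: (SEEK) → mode=RETURN action=beep
4. evError: (RETURN) → mode=SEEK action=open_gripper
5. evTimeout: (SEEK) → mode=SEEK action=beep
6. evContact: (SEEK) → mode=RETURN action=beep

final mode: RETURN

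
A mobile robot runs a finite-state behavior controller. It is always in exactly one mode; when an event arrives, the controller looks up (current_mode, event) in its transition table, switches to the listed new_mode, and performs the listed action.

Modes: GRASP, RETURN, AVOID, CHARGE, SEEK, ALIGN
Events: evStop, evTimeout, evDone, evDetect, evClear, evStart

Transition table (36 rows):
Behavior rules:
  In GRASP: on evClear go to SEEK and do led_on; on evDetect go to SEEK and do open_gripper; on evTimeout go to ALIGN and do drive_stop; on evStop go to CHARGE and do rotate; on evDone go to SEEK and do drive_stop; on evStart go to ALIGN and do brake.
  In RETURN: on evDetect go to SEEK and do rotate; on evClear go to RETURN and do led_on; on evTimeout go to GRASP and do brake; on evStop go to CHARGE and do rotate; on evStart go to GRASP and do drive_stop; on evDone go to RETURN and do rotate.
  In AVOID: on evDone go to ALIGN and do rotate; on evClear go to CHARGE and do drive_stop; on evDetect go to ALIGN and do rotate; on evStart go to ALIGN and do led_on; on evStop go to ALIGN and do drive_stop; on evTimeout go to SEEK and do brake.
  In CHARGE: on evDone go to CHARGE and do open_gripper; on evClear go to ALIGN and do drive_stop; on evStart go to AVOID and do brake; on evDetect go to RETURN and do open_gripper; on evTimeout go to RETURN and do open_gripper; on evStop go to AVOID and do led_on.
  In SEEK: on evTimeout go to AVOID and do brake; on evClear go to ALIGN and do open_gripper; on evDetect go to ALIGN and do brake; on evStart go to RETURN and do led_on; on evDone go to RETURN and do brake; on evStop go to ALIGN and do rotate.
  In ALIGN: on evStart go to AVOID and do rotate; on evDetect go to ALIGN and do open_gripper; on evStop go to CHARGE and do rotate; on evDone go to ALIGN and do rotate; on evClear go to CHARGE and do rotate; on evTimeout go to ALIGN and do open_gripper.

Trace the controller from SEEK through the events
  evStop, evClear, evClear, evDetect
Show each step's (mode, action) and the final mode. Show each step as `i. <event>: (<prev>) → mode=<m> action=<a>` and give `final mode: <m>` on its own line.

final mode: ALIGN

1. evStop: (SEEK) → mode=ALIGN action=rotate
2. evClear: (ALIGN) → mode=CHARGE action=rotate
3. evClear: (CHARGE) → mode=ALIGN action=drive_stop
4. evDetect: (ALIGN) → mode=ALIGN action=open_gripper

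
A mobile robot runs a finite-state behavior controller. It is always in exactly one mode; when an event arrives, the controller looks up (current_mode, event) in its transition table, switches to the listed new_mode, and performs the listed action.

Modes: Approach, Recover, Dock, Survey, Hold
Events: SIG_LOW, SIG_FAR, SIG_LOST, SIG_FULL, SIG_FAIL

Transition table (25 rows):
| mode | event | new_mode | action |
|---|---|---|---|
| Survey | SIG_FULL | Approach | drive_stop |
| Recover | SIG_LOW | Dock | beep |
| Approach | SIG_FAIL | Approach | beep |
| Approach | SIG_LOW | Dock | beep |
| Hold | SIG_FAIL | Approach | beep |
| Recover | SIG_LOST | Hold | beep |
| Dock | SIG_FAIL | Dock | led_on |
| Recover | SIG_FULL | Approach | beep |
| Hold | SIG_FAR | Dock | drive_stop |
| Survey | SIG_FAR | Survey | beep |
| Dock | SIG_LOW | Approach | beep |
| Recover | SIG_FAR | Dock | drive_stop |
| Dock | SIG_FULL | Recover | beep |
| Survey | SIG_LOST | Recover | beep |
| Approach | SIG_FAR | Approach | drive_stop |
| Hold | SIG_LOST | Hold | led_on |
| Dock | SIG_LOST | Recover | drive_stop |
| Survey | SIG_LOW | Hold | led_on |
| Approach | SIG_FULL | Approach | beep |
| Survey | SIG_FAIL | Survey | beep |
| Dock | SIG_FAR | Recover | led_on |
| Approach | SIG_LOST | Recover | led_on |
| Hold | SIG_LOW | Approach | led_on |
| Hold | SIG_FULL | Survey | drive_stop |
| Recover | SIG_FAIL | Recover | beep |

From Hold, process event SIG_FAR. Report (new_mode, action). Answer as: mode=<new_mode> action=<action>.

mode=Dock action=drive_stop

current mode = Hold; filter table to that mode:
  (Hold, SIG_FAIL) → (Approach, beep)
  (Hold, SIG_FAR) → (Dock, drive_stop)  ← event matches
  (Hold, SIG_LOST) → (Hold, led_on)
  (Hold, SIG_LOW) → (Approach, led_on)
  (Hold, SIG_FULL) → (Survey, drive_stop)
event = SIG_FAR selects (Dock, drive_stop)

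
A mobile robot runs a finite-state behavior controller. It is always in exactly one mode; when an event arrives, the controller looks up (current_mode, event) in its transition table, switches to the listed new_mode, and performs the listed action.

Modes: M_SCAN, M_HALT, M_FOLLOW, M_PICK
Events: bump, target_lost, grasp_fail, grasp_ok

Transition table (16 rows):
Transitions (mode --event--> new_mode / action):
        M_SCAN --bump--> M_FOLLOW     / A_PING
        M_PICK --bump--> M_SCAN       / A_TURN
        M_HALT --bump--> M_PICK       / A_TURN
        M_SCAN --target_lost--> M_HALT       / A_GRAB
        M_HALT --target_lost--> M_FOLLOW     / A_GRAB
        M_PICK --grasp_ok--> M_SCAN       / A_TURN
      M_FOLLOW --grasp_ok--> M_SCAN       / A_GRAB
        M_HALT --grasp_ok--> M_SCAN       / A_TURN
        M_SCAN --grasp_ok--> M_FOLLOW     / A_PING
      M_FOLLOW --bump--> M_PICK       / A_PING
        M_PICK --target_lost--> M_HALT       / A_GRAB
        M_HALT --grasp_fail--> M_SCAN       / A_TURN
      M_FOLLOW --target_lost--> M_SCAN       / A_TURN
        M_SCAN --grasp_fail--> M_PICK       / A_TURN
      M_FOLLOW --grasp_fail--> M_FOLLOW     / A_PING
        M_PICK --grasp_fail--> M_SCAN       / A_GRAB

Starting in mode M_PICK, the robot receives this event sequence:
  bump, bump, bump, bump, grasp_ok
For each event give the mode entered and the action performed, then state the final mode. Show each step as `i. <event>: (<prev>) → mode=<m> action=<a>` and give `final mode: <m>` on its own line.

final mode: M_FOLLOW

1. bump: (M_PICK) → mode=M_SCAN action=A_TURN
2. bump: (M_SCAN) → mode=M_FOLLOW action=A_PING
3. bump: (M_FOLLOW) → mode=M_PICK action=A_PING
4. bump: (M_PICK) → mode=M_SCAN action=A_TURN
5. grasp_ok: (M_SCAN) → mode=M_FOLLOW action=A_PING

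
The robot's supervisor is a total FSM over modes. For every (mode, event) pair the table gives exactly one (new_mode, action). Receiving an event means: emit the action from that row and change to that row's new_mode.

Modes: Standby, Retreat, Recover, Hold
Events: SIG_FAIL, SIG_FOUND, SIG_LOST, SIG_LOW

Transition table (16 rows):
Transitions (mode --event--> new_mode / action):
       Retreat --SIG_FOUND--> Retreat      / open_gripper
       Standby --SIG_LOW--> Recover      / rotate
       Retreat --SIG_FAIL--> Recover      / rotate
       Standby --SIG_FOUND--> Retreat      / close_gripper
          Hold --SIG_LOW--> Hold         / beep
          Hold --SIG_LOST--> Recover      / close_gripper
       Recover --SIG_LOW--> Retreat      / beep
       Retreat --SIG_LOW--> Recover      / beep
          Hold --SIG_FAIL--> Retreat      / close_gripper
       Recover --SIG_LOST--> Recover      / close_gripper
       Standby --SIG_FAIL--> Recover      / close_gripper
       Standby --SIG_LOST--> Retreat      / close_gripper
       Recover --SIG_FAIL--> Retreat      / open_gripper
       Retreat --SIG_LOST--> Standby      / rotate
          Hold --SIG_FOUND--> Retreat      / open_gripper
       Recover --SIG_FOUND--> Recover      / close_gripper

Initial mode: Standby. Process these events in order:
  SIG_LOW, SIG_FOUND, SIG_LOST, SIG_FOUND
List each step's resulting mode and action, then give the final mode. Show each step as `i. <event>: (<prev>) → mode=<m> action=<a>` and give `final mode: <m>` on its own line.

final mode: Recover

1. SIG_LOW: (Standby) → mode=Recover action=rotate
2. SIG_FOUND: (Recover) → mode=Recover action=close_gripper
3. SIG_LOST: (Recover) → mode=Recover action=close_gripper
4. SIG_FOUND: (Recover) → mode=Recover action=close_gripper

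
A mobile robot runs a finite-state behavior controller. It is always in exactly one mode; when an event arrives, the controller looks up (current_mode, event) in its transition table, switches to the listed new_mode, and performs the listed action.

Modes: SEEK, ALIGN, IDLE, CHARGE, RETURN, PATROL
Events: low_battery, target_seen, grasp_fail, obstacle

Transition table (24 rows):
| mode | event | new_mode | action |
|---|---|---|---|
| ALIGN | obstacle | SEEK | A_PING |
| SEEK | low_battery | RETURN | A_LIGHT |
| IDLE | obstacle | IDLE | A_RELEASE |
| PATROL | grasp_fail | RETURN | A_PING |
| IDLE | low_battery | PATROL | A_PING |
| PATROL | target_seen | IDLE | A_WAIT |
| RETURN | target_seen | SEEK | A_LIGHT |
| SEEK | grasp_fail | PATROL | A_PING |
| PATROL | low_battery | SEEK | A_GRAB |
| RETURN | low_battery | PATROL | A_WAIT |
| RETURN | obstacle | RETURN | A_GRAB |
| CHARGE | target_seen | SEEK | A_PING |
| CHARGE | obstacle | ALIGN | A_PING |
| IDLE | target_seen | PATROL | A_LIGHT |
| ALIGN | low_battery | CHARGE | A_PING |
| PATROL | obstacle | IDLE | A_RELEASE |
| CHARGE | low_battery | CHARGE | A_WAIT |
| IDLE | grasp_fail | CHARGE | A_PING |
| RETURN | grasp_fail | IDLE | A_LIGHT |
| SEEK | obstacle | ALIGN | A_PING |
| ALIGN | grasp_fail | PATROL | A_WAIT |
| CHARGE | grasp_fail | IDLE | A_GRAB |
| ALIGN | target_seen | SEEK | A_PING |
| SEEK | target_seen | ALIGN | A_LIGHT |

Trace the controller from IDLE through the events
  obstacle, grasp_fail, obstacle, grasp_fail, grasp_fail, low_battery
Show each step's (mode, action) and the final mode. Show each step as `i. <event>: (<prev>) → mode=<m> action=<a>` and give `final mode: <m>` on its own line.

1. obstacle: (IDLE) → mode=IDLE action=A_RELEASE
2. grasp_fail: (IDLE) → mode=CHARGE action=A_PING
3. obstacle: (CHARGE) → mode=ALIGN action=A_PING
4. grasp_fail: (ALIGN) → mode=PATROL action=A_WAIT
5. grasp_fail: (PATROL) → mode=RETURN action=A_PING
6. low_battery: (RETURN) → mode=PATROL action=A_WAIT

final mode: PATROL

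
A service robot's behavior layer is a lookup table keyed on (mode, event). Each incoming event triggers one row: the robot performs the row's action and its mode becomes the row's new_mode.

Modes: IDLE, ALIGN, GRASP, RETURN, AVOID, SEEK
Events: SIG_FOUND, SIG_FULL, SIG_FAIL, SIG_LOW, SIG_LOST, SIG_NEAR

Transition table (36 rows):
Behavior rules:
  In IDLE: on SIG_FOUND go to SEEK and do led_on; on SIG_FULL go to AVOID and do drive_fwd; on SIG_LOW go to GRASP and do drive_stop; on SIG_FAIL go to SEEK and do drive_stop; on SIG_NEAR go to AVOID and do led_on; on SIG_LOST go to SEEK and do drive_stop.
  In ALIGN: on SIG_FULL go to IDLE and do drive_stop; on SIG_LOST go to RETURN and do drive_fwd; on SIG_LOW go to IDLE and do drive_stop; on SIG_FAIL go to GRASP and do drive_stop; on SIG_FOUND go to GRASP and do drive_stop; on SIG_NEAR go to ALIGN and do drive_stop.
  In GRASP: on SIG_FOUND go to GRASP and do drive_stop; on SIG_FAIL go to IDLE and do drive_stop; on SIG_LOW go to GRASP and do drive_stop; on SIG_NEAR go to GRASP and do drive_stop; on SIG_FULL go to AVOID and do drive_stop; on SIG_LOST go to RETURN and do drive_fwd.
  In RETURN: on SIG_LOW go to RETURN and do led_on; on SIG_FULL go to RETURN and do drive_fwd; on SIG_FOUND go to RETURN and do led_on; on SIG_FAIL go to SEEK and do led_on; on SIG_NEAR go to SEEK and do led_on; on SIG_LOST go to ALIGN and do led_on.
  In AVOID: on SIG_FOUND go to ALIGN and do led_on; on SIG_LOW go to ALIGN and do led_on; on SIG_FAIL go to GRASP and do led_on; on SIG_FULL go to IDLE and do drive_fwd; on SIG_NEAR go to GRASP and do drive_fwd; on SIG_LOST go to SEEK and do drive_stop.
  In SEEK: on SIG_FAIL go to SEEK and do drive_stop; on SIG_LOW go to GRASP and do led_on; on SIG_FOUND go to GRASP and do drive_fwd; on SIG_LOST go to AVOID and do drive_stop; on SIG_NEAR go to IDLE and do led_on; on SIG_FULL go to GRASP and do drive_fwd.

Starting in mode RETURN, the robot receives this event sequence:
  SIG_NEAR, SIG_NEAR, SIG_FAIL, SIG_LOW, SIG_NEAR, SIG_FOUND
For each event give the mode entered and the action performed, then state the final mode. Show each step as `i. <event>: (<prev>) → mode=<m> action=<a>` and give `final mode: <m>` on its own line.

final mode: GRASP

1. SIG_NEAR: (RETURN) → mode=SEEK action=led_on
2. SIG_NEAR: (SEEK) → mode=IDLE action=led_on
3. SIG_FAIL: (IDLE) → mode=SEEK action=drive_stop
4. SIG_LOW: (SEEK) → mode=GRASP action=led_on
5. SIG_NEAR: (GRASP) → mode=GRASP action=drive_stop
6. SIG_FOUND: (GRASP) → mode=GRASP action=drive_stop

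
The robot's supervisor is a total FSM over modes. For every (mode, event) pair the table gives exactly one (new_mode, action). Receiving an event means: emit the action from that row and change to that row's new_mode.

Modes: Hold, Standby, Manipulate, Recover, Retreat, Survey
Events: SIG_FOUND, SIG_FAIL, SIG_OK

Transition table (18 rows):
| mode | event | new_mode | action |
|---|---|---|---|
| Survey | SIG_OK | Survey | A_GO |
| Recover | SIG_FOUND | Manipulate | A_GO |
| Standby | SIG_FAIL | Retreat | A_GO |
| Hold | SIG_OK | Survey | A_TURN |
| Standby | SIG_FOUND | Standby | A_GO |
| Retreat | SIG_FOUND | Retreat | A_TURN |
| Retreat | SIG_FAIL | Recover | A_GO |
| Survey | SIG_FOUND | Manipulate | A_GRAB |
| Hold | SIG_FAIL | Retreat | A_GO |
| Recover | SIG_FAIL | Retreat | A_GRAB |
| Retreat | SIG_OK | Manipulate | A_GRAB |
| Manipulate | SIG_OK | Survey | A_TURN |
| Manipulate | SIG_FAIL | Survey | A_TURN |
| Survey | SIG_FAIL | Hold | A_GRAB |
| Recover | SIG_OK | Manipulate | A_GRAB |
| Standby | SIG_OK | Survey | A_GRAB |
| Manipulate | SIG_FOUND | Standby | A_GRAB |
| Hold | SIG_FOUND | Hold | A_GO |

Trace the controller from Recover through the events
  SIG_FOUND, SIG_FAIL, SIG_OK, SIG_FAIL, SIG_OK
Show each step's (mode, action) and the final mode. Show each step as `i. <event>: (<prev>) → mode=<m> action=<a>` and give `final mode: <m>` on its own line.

1. SIG_FOUND: (Recover) → mode=Manipulate action=A_GO
2. SIG_FAIL: (Manipulate) → mode=Survey action=A_TURN
3. SIG_OK: (Survey) → mode=Survey action=A_GO
4. SIG_FAIL: (Survey) → mode=Hold action=A_GRAB
5. SIG_OK: (Hold) → mode=Survey action=A_TURN

final mode: Survey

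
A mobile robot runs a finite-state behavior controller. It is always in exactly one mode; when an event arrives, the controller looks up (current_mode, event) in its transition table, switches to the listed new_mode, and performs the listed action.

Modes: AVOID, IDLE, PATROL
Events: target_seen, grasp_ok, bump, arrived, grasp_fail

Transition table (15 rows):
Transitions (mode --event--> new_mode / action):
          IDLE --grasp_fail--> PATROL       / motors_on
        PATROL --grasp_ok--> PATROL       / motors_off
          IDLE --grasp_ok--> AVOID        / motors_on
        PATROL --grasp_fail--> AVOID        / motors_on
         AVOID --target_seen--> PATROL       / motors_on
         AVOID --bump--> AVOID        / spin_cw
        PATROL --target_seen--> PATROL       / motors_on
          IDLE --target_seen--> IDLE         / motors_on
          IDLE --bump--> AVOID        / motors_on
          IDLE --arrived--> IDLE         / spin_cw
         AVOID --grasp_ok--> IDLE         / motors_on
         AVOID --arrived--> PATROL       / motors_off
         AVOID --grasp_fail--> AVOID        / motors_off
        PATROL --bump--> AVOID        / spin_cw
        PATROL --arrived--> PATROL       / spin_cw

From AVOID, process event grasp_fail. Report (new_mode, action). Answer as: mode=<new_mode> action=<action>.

current mode = AVOID; filter table to that mode:
  (AVOID, target_seen) → (PATROL, motors_on)
  (AVOID, bump) → (AVOID, spin_cw)
  (AVOID, grasp_ok) → (IDLE, motors_on)
  (AVOID, arrived) → (PATROL, motors_off)
  (AVOID, grasp_fail) → (AVOID, motors_off)  ← event matches
event = grasp_fail selects (AVOID, motors_off)

mode=AVOID action=motors_off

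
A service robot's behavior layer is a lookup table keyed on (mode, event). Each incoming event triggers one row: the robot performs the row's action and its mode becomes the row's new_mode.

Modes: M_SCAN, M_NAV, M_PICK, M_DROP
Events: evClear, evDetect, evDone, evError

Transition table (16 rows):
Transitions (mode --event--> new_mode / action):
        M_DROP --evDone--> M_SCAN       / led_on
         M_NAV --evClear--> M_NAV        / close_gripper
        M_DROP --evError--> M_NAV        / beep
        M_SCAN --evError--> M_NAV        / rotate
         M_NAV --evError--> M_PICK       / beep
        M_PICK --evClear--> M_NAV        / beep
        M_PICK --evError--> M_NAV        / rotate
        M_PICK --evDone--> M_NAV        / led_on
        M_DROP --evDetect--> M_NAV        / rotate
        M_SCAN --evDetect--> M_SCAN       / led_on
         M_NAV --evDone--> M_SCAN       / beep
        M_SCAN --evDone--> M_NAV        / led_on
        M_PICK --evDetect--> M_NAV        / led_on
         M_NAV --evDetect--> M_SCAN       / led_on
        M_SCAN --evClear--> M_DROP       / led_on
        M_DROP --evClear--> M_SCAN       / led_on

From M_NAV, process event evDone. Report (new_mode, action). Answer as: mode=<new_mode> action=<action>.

current mode = M_NAV; filter table to that mode:
  (M_NAV, evClear) → (M_NAV, close_gripper)
  (M_NAV, evError) → (M_PICK, beep)
  (M_NAV, evDone) → (M_SCAN, beep)  ← event matches
  (M_NAV, evDetect) → (M_SCAN, led_on)
event = evDone selects (M_SCAN, beep)

mode=M_SCAN action=beep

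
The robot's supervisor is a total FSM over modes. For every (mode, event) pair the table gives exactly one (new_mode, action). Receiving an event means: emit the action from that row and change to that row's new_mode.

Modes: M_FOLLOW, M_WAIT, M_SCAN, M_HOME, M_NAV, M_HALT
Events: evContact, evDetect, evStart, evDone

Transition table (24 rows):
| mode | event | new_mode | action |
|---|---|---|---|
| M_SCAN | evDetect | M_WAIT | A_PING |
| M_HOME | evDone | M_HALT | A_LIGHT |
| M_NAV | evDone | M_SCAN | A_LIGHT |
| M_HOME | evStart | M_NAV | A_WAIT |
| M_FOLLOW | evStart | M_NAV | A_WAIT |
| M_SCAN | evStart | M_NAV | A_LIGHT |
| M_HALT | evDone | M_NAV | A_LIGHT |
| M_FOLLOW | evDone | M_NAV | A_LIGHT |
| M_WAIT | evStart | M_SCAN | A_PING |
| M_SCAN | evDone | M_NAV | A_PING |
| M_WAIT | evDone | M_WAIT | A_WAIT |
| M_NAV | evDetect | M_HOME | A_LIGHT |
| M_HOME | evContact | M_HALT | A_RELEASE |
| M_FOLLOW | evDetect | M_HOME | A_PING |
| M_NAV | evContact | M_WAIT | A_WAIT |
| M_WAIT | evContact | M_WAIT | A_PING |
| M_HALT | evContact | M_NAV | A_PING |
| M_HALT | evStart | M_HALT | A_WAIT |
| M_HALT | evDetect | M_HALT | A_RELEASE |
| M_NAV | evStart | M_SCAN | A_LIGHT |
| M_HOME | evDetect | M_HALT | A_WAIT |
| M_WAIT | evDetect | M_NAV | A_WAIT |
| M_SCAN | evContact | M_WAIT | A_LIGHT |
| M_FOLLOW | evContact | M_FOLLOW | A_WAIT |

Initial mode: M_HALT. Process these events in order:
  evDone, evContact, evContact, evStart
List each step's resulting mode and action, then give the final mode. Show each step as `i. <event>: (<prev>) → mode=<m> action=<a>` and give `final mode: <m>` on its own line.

1. evDone: (M_HALT) → mode=M_NAV action=A_LIGHT
2. evContact: (M_NAV) → mode=M_WAIT action=A_WAIT
3. evContact: (M_WAIT) → mode=M_WAIT action=A_PING
4. evStart: (M_WAIT) → mode=M_SCAN action=A_PING

final mode: M_SCAN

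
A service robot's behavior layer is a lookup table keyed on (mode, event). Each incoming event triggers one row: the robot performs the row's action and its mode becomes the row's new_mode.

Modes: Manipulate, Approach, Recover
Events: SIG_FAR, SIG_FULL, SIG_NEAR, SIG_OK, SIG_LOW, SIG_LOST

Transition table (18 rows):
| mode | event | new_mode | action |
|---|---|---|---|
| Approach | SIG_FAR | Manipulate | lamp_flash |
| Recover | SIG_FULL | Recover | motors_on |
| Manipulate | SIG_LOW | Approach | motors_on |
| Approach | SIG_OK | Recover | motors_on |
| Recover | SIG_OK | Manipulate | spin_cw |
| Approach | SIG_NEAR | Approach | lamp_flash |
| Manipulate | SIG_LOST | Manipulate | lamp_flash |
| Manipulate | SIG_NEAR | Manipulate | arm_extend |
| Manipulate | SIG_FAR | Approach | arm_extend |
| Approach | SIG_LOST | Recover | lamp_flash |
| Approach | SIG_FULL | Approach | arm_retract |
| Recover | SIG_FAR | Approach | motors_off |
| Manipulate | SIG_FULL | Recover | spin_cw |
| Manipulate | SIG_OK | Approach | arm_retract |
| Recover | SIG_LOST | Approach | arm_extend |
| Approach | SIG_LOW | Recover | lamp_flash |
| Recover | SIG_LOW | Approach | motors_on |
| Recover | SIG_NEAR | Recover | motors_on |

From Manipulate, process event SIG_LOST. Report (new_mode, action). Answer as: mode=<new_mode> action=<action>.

mode=Manipulate action=lamp_flash

current mode = Manipulate; filter table to that mode:
  (Manipulate, SIG_LOW) → (Approach, motors_on)
  (Manipulate, SIG_LOST) → (Manipulate, lamp_flash)  ← event matches
  (Manipulate, SIG_NEAR) → (Manipulate, arm_extend)
  (Manipulate, SIG_FAR) → (Approach, arm_extend)
  (Manipulate, SIG_FULL) → (Recover, spin_cw)
  (Manipulate, SIG_OK) → (Approach, arm_retract)
event = SIG_LOST selects (Manipulate, lamp_flash)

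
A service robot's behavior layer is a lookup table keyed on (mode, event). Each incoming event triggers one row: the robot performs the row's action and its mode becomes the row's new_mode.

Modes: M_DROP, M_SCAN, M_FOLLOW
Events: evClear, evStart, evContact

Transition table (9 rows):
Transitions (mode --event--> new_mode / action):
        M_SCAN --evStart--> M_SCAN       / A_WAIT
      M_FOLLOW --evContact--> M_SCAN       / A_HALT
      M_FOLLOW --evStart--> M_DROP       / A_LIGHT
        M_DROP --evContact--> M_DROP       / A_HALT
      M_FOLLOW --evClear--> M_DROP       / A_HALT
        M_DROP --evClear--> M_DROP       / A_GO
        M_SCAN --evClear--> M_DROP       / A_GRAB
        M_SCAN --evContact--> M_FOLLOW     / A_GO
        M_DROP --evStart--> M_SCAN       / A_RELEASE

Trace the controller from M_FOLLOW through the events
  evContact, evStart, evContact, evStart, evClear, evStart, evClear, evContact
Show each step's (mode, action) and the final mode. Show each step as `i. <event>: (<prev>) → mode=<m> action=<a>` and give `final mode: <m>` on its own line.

1. evContact: (M_FOLLOW) → mode=M_SCAN action=A_HALT
2. evStart: (M_SCAN) → mode=M_SCAN action=A_WAIT
3. evContact: (M_SCAN) → mode=M_FOLLOW action=A_GO
4. evStart: (M_FOLLOW) → mode=M_DROP action=A_LIGHT
5. evClear: (M_DROP) → mode=M_DROP action=A_GO
6. evStart: (M_DROP) → mode=M_SCAN action=A_RELEASE
7. evClear: (M_SCAN) → mode=M_DROP action=A_GRAB
8. evContact: (M_DROP) → mode=M_DROP action=A_HALT

final mode: M_DROP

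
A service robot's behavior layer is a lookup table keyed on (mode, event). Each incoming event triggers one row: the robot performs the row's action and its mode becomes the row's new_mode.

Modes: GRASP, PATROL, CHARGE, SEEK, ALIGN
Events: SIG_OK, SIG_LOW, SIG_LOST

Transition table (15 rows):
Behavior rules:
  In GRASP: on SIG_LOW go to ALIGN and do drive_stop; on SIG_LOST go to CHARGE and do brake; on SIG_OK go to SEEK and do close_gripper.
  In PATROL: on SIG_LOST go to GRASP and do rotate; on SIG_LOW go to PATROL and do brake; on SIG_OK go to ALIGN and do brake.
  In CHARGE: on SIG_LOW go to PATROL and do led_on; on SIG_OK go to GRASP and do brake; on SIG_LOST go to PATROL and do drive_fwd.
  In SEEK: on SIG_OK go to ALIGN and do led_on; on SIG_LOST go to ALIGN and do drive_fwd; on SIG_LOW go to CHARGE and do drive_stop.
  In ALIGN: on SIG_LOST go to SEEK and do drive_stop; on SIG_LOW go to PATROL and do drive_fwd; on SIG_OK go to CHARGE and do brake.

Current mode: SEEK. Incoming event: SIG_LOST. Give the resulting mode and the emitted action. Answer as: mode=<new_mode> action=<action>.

current mode = SEEK; filter table to that mode:
  (SEEK, SIG_OK) → (ALIGN, led_on)
  (SEEK, SIG_LOST) → (ALIGN, drive_fwd)  ← event matches
  (SEEK, SIG_LOW) → (CHARGE, drive_stop)
event = SIG_LOST selects (ALIGN, drive_fwd)

mode=ALIGN action=drive_fwd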